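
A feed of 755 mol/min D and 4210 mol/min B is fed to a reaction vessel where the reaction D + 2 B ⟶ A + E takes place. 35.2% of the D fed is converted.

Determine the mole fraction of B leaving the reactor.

D reacted = 0.352 × 755 = 265.8 mol/min; ν_D = −1, so ξ = 265.8/1 = 265.8 mol/min.
Outlet amounts (n = n₀ + ν ξ):
  D: 755 − 1(265.8) = 489.2
  B: 4210 − 2(265.8) = 3678
  A: 0 + 1(265.8) = 265.8
  E: 0 + 1(265.8) = 265.8
Total out = 4699 mol/min; y_B = 3678 / 4699 = 0.7828.

0.783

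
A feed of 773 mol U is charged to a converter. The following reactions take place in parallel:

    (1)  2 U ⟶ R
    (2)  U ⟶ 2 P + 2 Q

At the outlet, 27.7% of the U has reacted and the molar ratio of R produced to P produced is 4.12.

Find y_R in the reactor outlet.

0.142

Conversion of U: U consumed = 0.277 × 773 = 214.1 mol = 2ξ₁ + 1ξ₂.
Selectivity: 1ξ₁ / (2ξ₂) = 4.12 → ξ₁ = 8.24 ξ₂.
Substitute: (2·8.24 + 1) ξ₂ = 214.1 → ξ₂ = 12.25 mol, ξ₁ = 100.9 mol.
Outlet amounts (n = n₀ + Σ ν·ξ):
  U: 773 − 2(100.9) − 1(12.25) = 558.9
  R: 0 + 1(100.9) = 100.9
  P: 0 + 2(12.25) = 24.5
  Q: 0 + 2(12.25) = 24.5
Total out = 708.8 mol; y_R = 100.9 / 708.8 = 0.1424.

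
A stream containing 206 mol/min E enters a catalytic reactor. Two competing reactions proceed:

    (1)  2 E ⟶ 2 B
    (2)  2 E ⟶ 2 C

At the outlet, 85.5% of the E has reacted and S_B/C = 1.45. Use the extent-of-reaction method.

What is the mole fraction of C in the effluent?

Conversion of E: E consumed = 0.855 × 206 = 176.1 mol/min = 2ξ₁ + 2ξ₂.
Selectivity: 2ξ₁ / (2ξ₂) = 1.45 → ξ₁ = 1.45 ξ₂.
Substitute: (2·1.45 + 2) ξ₂ = 176.1 → ξ₂ = 35.94 mol/min, ξ₁ = 52.12 mol/min.
Outlet amounts (n = n₀ + Σ ν·ξ):
  E: 206 − 2(52.12) − 2(35.94) = 29.87
  B: 0 + 2(52.12) = 104.2
  C: 0 + 2(35.94) = 71.89
Total out = 206 mol/min; y_C = 71.89 / 206 = 0.349.

0.349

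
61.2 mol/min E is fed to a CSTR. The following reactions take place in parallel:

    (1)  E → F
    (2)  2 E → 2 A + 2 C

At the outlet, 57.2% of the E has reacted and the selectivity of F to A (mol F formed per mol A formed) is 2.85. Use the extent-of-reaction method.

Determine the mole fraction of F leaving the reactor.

Conversion of E: E consumed = 0.572 × 61.2 = 35.01 mol/min = 1ξ₁ + 2ξ₂.
Selectivity: 1ξ₁ / (2ξ₂) = 2.85 → ξ₁ = 5.7 ξ₂.
Substitute: (1·5.7 + 2) ξ₂ = 35.01 → ξ₂ = 4.546 mol/min, ξ₁ = 25.91 mol/min.
Outlet amounts (n = n₀ + Σ ν·ξ):
  E: 61.2 − 1(25.91) − 2(4.546) = 26.19
  F: 0 + 1(25.91) = 25.91
  A: 0 + 2(4.546) = 9.093
  C: 0 + 2(4.546) = 9.093
Total out = 70.29 mol/min; y_F = 25.91 / 70.29 = 0.3687.

0.369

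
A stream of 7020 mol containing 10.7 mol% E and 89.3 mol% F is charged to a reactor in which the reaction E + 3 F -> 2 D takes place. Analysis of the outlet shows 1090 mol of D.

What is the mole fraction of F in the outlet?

For D: n = n₀ + 2ξ → 1090 = 0 + 2ξ, giving ξ = 545 mol.
Outlet amounts (n = n₀ + ν ξ):
  E: 751.1 − 1(545) = 206.1
  F: 6269 − 3(545) = 4634
  D: 0 + 2(545) = 1090
Total out = 5930 mol; y_F = 4634 / 5930 = 0.7814.

0.781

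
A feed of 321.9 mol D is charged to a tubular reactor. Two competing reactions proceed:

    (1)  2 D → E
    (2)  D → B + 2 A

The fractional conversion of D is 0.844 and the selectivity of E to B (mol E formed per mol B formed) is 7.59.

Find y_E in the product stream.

Conversion of D: D consumed = 0.844 × 321.9 = 271.7 mol = 2ξ₁ + 1ξ₂.
Selectivity: 1ξ₁ / (1ξ₂) = 7.59 → ξ₁ = 7.59 ξ₂.
Substitute: (2·7.59 + 1) ξ₂ = 271.7 → ξ₂ = 16.79 mol, ξ₁ = 127.4 mol.
Outlet amounts (n = n₀ + Σ ν·ξ):
  D: 321.9 − 2(127.4) − 1(16.79) = 50.22
  E: 0 + 1(127.4) = 127.4
  B: 0 + 1(16.79) = 16.79
  A: 0 + 2(16.79) = 33.58
Total out = 228 mol; y_E = 127.4 / 228 = 0.5589.

0.559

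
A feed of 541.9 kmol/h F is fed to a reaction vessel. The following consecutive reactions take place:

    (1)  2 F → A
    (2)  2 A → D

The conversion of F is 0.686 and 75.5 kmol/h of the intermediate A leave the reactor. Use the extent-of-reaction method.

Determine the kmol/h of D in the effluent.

55.2 kmol/h

Conversion of F: F consumed = 2ξ₁ = 0.686 × 541.9 → ξ₁ = 185.9 kmol/h.
A balance: n_A = 0 + 1ξ₁ − 2ξ₂ = 75.5 → ξ₂ = (1·185.9 − 75.5)/2 = 55.19 kmol/h.
Outlet amounts (n = n₀ + Σ ν·ξ):
  F: 541.9 − 2(185.9) = 170.2
  A: 0 + 1(185.9) − 2(55.19) = 75.5
  D: 0 + 1(55.19) = 55.19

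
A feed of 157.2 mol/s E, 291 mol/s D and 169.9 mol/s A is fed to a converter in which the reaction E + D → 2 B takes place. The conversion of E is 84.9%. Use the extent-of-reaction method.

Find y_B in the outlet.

E reacted = 0.849 × 157.2 = 133.5 mol/s; ν_E = −1, so ξ = 133.5/1 = 133.5 mol/s.
Outlet amounts (n = n₀ + ν ξ):
  E: 157.2 − 1(133.5) = 23.74
  D: 291 − 1(133.5) = 157.5
  B: 0 + 2(133.5) = 266.9
  A: 169.9 (inert)
Total out = 618.1 mol/s; y_B = 266.9 / 618.1 = 0.4318.

0.432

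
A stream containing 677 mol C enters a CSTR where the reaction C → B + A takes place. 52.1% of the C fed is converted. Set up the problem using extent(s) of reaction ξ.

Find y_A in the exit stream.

C reacted = 0.521 × 677 = 352.7 mol; ν_C = −1, so ξ = 352.7/1 = 352.7 mol.
Outlet amounts (n = n₀ + ν ξ):
  C: 677 − 1(352.7) = 324.3
  B: 0 + 1(352.7) = 352.7
  A: 0 + 1(352.7) = 352.7
Total out = 1030 mol; y_A = 352.7 / 1030 = 0.3425.

0.343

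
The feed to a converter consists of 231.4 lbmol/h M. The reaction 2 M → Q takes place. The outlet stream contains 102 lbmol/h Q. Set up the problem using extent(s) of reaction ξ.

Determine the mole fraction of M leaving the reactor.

0.212

For Q: n = n₀ + 1ξ → 102 = 0 + 1ξ, giving ξ = 102 lbmol/h.
Outlet amounts (n = n₀ + ν ξ):
  M: 231.4 − 2(102) = 27.4
  Q: 0 + 1(102) = 102
Total out = 129.4 lbmol/h; y_M = 27.4 / 129.4 = 0.2117.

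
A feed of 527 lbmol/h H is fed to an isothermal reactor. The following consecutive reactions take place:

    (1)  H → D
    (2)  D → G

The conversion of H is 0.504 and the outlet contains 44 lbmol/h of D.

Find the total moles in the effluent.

527 lbmol/h

Conversion of H: H consumed = 1ξ₁ = 0.504 × 527 → ξ₁ = 265.6 lbmol/h.
D balance: n_D = 0 + 1ξ₁ − 1ξ₂ = 44 → ξ₂ = (1·265.6 − 44)/1 = 221.6 lbmol/h.
Outlet amounts (n = n₀ + Σ ν·ξ):
  H: 527 − 1(265.6) = 261.4
  D: 0 + 1(265.6) − 1(221.6) = 44
  G: 0 + 1(221.6) = 221.6
Total out = 261.4 + 44 + 221.6 = 527 lbmol/h.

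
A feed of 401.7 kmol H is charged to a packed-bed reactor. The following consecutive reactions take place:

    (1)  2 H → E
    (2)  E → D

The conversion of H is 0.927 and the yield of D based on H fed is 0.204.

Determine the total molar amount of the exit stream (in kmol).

Conversion of H: H consumed = 2ξ₁ = 0.927 × 401.7 → ξ₁ = 186.2 kmol.
Yield of D: 1ξ₂ / 401.7 = 0.204 → ξ₂ = 81.95 kmol.
Outlet amounts (n = n₀ + Σ ν·ξ):
  H: 401.7 − 2(186.2) = 29.32
  E: 0 + 1(186.2) − 1(81.95) = 104.2
  D: 0 + 1(81.95) = 81.95
Total out = 29.32 + 104.2 + 81.95 = 215.5 kmol.

216 kmol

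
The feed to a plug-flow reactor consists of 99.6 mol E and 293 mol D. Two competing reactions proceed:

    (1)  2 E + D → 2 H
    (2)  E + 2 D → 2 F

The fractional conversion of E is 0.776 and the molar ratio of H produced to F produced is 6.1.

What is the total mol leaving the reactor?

Conversion of E: E consumed = 0.776 × 99.6 = 77.29 mol = 2ξ₁ + 1ξ₂.
Selectivity: 2ξ₁ / (2ξ₂) = 6.1 → ξ₁ = 6.1 ξ₂.
Substitute: (2·6.1 + 1) ξ₂ = 77.29 → ξ₂ = 5.855 mol, ξ₁ = 35.72 mol.
Outlet amounts (n = n₀ + Σ ν·ξ):
  E: 99.6 − 2(35.72) − 1(5.855) = 22.31
  D: 293 − 1(35.72) − 2(5.855) = 245.6
  H: 0 + 2(35.72) = 71.43
  F: 0 + 2(5.855) = 11.71
Total out = 22.31 + 245.6 + 71.43 + 11.71 = 351 mol.

351 mol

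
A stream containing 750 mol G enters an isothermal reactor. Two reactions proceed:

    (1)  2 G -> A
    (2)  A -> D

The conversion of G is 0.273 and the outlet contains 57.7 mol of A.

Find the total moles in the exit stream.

Conversion of G: G consumed = 2ξ₁ = 0.273 × 750 → ξ₁ = 102.4 mol.
A balance: n_A = 0 + 1ξ₁ − 1ξ₂ = 57.7 → ξ₂ = (1·102.4 − 57.7)/1 = 44.68 mol.
Outlet amounts (n = n₀ + Σ ν·ξ):
  G: 750 − 2(102.4) = 545.2
  A: 0 + 1(102.4) − 1(44.68) = 57.7
  D: 0 + 1(44.68) = 44.68
Total out = 545.2 + 57.7 + 44.68 = 647.6 mol.

648 mol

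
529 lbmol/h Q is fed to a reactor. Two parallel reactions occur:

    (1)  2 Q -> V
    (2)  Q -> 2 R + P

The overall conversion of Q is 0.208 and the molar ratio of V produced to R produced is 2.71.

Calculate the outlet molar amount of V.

Conversion of Q: Q consumed = 0.208 × 529 = 110 lbmol/h = 2ξ₁ + 1ξ₂.
Selectivity: 1ξ₁ / (2ξ₂) = 2.71 → ξ₁ = 5.42 ξ₂.
Substitute: (2·5.42 + 1) ξ₂ = 110 → ξ₂ = 9.293 lbmol/h, ξ₁ = 50.37 lbmol/h.
Outlet amounts (n = n₀ + Σ ν·ξ):
  Q: 529 − 2(50.37) − 1(9.293) = 419
  V: 0 + 1(50.37) = 50.37
  R: 0 + 2(9.293) = 18.59
  P: 0 + 1(9.293) = 9.293

50.4 lbmol/h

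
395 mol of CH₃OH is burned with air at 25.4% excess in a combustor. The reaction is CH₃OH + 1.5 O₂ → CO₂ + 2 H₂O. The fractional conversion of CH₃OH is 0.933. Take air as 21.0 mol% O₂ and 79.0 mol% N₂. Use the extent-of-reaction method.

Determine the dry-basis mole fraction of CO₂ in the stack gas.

0.109

Stoichiometric O₂ = 1.5 × 395 = 592.5 mol; O₂ fed = 592.5 × 1.254 = 743 mol.
N₂ fed = 743 × 79/21 = 2795 mol.
Fuel reacted = 0.933 × 395 → ξ = 368.5 mol.
Outlet (n = n₀ + ν ξ):
  CH₃OH: 395 − 1(368.5) = 26.46
  O₂: 743 − 1.5(368.5) = 190.2
  N₂: 2795 (inert)
  CO₂: 0 + 1(368.5) = 368.5
  H₂O: 0 + 2(368.5) = 737.1
Dry total = 3380 mol; y_CO₂ (dry) = 368.5 / 3380 = 0.109.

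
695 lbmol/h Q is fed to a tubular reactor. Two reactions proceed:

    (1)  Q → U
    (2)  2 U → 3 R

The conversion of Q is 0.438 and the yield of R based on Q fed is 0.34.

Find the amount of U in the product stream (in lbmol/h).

Conversion of Q: Q consumed = 1ξ₁ = 0.438 × 695 → ξ₁ = 304.4 lbmol/h.
Yield of R: 3ξ₂ / 695 = 0.34 → ξ₂ = 78.77 lbmol/h.
Outlet amounts (n = n₀ + Σ ν·ξ):
  Q: 695 − 1(304.4) = 390.6
  U: 0 + 1(304.4) − 2(78.77) = 146.9
  R: 0 + 3(78.77) = 236.3

147 lbmol/h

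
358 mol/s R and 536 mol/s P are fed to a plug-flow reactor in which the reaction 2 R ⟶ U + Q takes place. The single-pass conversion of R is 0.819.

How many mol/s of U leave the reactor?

147 mol/s

R reacted = 0.819 × 358 = 293.2 mol/s; ν_R = −2, so ξ = 293.2/2 = 146.6 mol/s.
Outlet amounts (n = n₀ + ν ξ):
  R: 358 − 2(146.6) = 64.8
  U: 0 + 1(146.6) = 146.6
  Q: 0 + 1(146.6) = 146.6
  P: 536 (inert)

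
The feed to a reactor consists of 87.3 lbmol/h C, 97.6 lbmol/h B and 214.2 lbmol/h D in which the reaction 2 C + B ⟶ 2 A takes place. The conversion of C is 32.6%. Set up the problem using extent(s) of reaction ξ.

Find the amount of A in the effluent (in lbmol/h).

28.5 lbmol/h

C reacted = 0.326 × 87.3 = 28.46 lbmol/h; ν_C = −2, so ξ = 28.46/2 = 14.23 lbmol/h.
Outlet amounts (n = n₀ + ν ξ):
  C: 87.3 − 2(14.23) = 58.84
  B: 97.6 − 1(14.23) = 83.37
  A: 0 + 2(14.23) = 28.46
  D: 214.2 (inert)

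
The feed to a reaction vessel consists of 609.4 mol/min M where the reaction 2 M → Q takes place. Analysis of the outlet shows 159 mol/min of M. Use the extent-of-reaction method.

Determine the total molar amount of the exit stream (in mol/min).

384 mol/min

For M: n = n₀ − 2ξ → 159 = 609.4 − 2ξ, giving ξ = 225.2 mol/min.
Outlet amounts (n = n₀ + ν ξ):
  M: 609.4 − 2(225.2) = 159
  Q: 0 + 1(225.2) = 225.2
Total out = 159 + 225.2 = 384.2 mol/min.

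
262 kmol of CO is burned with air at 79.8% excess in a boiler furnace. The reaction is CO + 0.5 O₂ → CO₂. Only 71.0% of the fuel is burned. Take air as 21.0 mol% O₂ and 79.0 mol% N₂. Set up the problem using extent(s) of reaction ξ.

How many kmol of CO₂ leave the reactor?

186 kmol

Stoichiometric O₂ = 0.5 × 262 = 131 kmol; O₂ fed = 131 × 1.798 = 235.5 kmol.
N₂ fed = 235.5 × 79/21 = 886.1 kmol.
Fuel reacted = 0.71 × 262 → ξ = 186 kmol.
Outlet (n = n₀ + ν ξ):
  CO: 262 − 1(186) = 75.98
  O₂: 235.5 − 0.5(186) = 142.5
  N₂: 886.1 (inert)
  CO₂: 0 + 1(186) = 186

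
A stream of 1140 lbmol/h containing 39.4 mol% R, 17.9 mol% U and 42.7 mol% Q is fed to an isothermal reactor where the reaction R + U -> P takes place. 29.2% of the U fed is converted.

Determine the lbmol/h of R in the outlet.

U reacted = 0.292 × 204.1 = 59.59 lbmol/h; ν_U = −1, so ξ = 59.59/1 = 59.59 lbmol/h.
Outlet amounts (n = n₀ + ν ξ):
  R: 449.2 − 1(59.59) = 389.6
  U: 204.1 − 1(59.59) = 144.5
  P: 0 + 1(59.59) = 59.59
  Q: 486.8 (inert)

390 lbmol/h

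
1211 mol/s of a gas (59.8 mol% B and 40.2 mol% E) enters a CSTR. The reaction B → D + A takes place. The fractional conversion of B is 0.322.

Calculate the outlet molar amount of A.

B reacted = 0.322 × 724.2 = 233.2 mol/s; ν_B = −1, so ξ = 233.2/1 = 233.2 mol/s.
Outlet amounts (n = n₀ + ν ξ):
  B: 724.2 − 1(233.2) = 491
  D: 0 + 1(233.2) = 233.2
  A: 0 + 1(233.2) = 233.2
  E: 486.8 (inert)

233 mol/s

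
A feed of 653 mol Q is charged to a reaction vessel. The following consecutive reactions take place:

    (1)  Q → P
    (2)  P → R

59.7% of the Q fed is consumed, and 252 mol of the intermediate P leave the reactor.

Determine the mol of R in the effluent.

Conversion of Q: Q consumed = 1ξ₁ = 0.597 × 653 → ξ₁ = 389.8 mol.
P balance: n_P = 0 + 1ξ₁ − 1ξ₂ = 252 → ξ₂ = (1·389.8 − 252)/1 = 137.8 mol.
Outlet amounts (n = n₀ + Σ ν·ξ):
  Q: 653 − 1(389.8) = 263.2
  P: 0 + 1(389.8) − 1(137.8) = 252
  R: 0 + 1(137.8) = 137.8

138 mol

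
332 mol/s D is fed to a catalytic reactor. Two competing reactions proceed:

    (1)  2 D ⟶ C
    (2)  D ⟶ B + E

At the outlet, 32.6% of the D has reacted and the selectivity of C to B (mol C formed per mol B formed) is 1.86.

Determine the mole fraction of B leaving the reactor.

0.0734

Conversion of D: D consumed = 0.326 × 332 = 108.2 mol/s = 2ξ₁ + 1ξ₂.
Selectivity: 1ξ₁ / (1ξ₂) = 1.86 → ξ₁ = 1.86 ξ₂.
Substitute: (2·1.86 + 1) ξ₂ = 108.2 → ξ₂ = 22.93 mol/s, ξ₁ = 42.65 mol/s.
Outlet amounts (n = n₀ + Σ ν·ξ):
  D: 332 − 2(42.65) − 1(22.93) = 223.8
  C: 0 + 1(42.65) = 42.65
  B: 0 + 1(22.93) = 22.93
  E: 0 + 1(22.93) = 22.93
Total out = 312.3 mol/s; y_B = 22.93 / 312.3 = 0.07343.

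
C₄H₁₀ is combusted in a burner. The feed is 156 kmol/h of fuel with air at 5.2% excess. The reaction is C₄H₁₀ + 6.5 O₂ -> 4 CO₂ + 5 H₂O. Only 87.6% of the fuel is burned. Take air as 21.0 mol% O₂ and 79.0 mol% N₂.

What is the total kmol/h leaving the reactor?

Stoichiometric O₂ = 6.5 × 156 = 1014 kmol/h; O₂ fed = 1014 × 1.052 = 1067 kmol/h.
N₂ fed = 1067 × 79/21 = 4013 kmol/h.
Fuel reacted = 0.876 × 156 → ξ = 136.7 kmol/h.
Outlet (n = n₀ + ν ξ):
  C₄H₁₀: 156 − 1(136.7) = 19.34
  O₂: 1067 − 6.5(136.7) = 178.5
  N₂: 4013 (inert)
  CO₂: 0 + 4(136.7) = 546.6
  H₂O: 0 + 5(136.7) = 683.3
Total out = 19.34 + 178.5 + 4013 + 546.6 + 683.3 = 5441 kmol/h.

5440 kmol/h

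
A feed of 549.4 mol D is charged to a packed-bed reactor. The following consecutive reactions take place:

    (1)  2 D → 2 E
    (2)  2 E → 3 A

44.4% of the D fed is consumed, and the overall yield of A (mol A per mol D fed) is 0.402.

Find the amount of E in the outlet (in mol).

Conversion of D: D consumed = 2ξ₁ = 0.444 × 549.4 → ξ₁ = 122 mol.
Yield of A: 3ξ₂ / 549.4 = 0.402 → ξ₂ = 73.62 mol.
Outlet amounts (n = n₀ + Σ ν·ξ):
  D: 549.4 − 2(122) = 305.5
  E: 0 + 2(122) − 2(73.62) = 96.69
  A: 0 + 3(73.62) = 220.9

96.7 mol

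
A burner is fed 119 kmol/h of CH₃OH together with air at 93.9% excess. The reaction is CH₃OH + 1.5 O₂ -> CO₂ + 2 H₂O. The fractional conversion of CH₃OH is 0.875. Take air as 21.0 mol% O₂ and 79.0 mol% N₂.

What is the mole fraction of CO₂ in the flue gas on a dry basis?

0.0646

Stoichiometric O₂ = 1.5 × 119 = 178.5 kmol/h; O₂ fed = 178.5 × 1.939 = 346.1 kmol/h.
N₂ fed = 346.1 × 79/21 = 1302 kmol/h.
Fuel reacted = 0.875 × 119 → ξ = 104.1 kmol/h.
Outlet (n = n₀ + ν ξ):
  CH₃OH: 119 − 1(104.1) = 14.88
  O₂: 346.1 − 1.5(104.1) = 189.9
  N₂: 1302 (inert)
  CO₂: 0 + 1(104.1) = 104.1
  H₂O: 0 + 2(104.1) = 208.2
Dry total = 1611 kmol/h; y_CO₂ (dry) = 104.1 / 1611 = 0.06464.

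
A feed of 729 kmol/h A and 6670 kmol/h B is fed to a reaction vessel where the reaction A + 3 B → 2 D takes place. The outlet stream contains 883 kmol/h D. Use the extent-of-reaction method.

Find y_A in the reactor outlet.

For D: n = n₀ + 2ξ → 883 = 0 + 2ξ, giving ξ = 441.5 kmol/h.
Outlet amounts (n = n₀ + ν ξ):
  A: 729 − 1(441.5) = 287.5
  B: 6670 − 3(441.5) = 5346
  D: 0 + 2(441.5) = 883
Total out = 6516 kmol/h; y_A = 287.5 / 6516 = 0.04412.

0.0441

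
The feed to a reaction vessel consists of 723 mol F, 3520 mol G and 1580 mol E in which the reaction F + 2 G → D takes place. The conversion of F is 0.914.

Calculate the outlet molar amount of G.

2200 mol

F reacted = 0.914 × 723 = 660.8 mol; ν_F = −1, so ξ = 660.8/1 = 660.8 mol.
Outlet amounts (n = n₀ + ν ξ):
  F: 723 − 1(660.8) = 62.18
  G: 3520 − 2(660.8) = 2198
  D: 0 + 1(660.8) = 660.8
  E: 1580 (inert)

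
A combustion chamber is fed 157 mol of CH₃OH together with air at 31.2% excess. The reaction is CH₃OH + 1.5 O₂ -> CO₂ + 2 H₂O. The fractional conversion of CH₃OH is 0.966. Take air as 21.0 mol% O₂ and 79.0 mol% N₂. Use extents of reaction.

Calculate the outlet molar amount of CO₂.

152 mol

Stoichiometric O₂ = 1.5 × 157 = 235.5 mol; O₂ fed = 235.5 × 1.312 = 309 mol.
N₂ fed = 309 × 79/21 = 1162 mol.
Fuel reacted = 0.966 × 157 → ξ = 151.7 mol.
Outlet (n = n₀ + ν ξ):
  CH₃OH: 157 − 1(151.7) = 5.338
  O₂: 309 − 1.5(151.7) = 81.48
  N₂: 1162 (inert)
  CO₂: 0 + 1(151.7) = 151.7
  H₂O: 0 + 2(151.7) = 303.3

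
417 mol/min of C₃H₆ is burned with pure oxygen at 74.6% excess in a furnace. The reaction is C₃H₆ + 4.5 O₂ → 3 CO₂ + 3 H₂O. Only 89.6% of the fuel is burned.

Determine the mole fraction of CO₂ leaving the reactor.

Stoichiometric O₂ = 4.5 × 417 = 1876 mol/min; O₂ fed = 1876 × 1.746 = 3276 mol/min.
Fuel reacted = 0.896 × 417 → ξ = 373.6 mol/min.
Outlet (n = n₀ + ν ξ):
  C₃H₆: 417 − 1(373.6) = 43.37
  O₂: 3276 − 4.5(373.6) = 1595
  CO₂: 0 + 3(373.6) = 1121
  H₂O: 0 + 3(373.6) = 1121
Total out = 3880 mol/min; y_CO₂ = 1121 / 3880 = 0.2889.

0.289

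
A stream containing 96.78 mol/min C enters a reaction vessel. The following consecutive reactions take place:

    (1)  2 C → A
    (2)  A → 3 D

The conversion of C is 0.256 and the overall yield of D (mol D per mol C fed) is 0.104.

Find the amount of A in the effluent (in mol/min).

Conversion of C: C consumed = 2ξ₁ = 0.256 × 96.78 → ξ₁ = 12.39 mol/min.
Yield of D: 3ξ₂ / 96.78 = 0.104 → ξ₂ = 3.355 mol/min.
Outlet amounts (n = n₀ + Σ ν·ξ):
  C: 96.78 − 2(12.39) = 72
  A: 0 + 1(12.39) − 1(3.355) = 9.033
  D: 0 + 3(3.355) = 10.07

9.03 mol/min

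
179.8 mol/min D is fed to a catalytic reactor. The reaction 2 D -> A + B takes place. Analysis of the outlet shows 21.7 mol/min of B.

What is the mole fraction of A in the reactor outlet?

For B: n = n₀ + 1ξ → 21.7 = 0 + 1ξ, giving ξ = 21.7 mol/min.
Outlet amounts (n = n₀ + ν ξ):
  D: 179.8 − 2(21.7) = 136.4
  A: 0 + 1(21.7) = 21.7
  B: 0 + 1(21.7) = 21.7
Total out = 179.8 mol/min; y_A = 21.7 / 179.8 = 0.1207.

0.121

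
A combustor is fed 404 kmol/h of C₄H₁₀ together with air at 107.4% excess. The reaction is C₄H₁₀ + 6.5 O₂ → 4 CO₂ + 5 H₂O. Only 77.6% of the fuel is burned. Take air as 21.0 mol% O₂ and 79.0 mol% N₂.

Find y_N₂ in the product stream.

Stoichiometric O₂ = 6.5 × 404 = 2626 kmol/h; O₂ fed = 2626 × 2.074 = 5446 kmol/h.
N₂ fed = 5446 × 79/21 = 20490 kmol/h.
Fuel reacted = 0.776 × 404 → ξ = 313.5 kmol/h.
Outlet (n = n₀ + ν ξ):
  C₄H₁₀: 404 − 1(313.5) = 90.5
  O₂: 5446 − 6.5(313.5) = 3409
  N₂: 20490 (inert)
  CO₂: 0 + 4(313.5) = 1254
  H₂O: 0 + 5(313.5) = 1568
Total out = 26810 kmol/h; y_N₂ = 20490 / 26810 = 0.7642.

0.764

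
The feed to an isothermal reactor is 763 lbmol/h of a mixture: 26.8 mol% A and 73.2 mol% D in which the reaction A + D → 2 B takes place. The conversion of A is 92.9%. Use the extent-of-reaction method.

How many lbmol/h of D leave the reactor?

369 lbmol/h

A reacted = 0.929 × 204.5 = 190 lbmol/h; ν_A = −1, so ξ = 190/1 = 190 lbmol/h.
Outlet amounts (n = n₀ + ν ξ):
  A: 204.5 − 1(190) = 14.52
  D: 558.5 − 1(190) = 368.6
  B: 0 + 2(190) = 379.9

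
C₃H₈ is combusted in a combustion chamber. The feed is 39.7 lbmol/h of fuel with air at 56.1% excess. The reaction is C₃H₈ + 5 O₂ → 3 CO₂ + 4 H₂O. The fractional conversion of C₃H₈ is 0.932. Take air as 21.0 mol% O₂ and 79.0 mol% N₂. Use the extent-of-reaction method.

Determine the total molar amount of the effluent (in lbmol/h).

1550 lbmol/h

Stoichiometric O₂ = 5 × 39.7 = 198.5 lbmol/h; O₂ fed = 198.5 × 1.561 = 309.9 lbmol/h.
N₂ fed = 309.9 × 79/21 = 1166 lbmol/h.
Fuel reacted = 0.932 × 39.7 → ξ = 37 lbmol/h.
Outlet (n = n₀ + ν ξ):
  C₃H₈: 39.7 − 1(37) = 2.7
  O₂: 309.9 − 5(37) = 124.9
  N₂: 1166 (inert)
  CO₂: 0 + 3(37) = 111
  H₂O: 0 + 4(37) = 148
Total out = 2.7 + 124.9 + 1166 + 111 + 148 = 1552 lbmol/h.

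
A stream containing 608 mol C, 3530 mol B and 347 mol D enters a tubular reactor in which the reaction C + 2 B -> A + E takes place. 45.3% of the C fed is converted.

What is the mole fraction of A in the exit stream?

C reacted = 0.453 × 608 = 275.4 mol; ν_C = −1, so ξ = 275.4/1 = 275.4 mol.
Outlet amounts (n = n₀ + ν ξ):
  C: 608 − 1(275.4) = 332.6
  B: 3530 − 2(275.4) = 2979
  A: 0 + 1(275.4) = 275.4
  E: 0 + 1(275.4) = 275.4
  D: 347 (inert)
Total out = 4210 mol; y_A = 275.4 / 4210 = 0.06543.

0.0654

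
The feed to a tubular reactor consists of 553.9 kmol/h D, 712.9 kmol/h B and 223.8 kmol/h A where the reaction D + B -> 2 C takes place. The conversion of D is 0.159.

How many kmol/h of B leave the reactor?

625 kmol/h

D reacted = 0.159 × 553.9 = 88.07 kmol/h; ν_D = −1, so ξ = 88.07/1 = 88.07 kmol/h.
Outlet amounts (n = n₀ + ν ξ):
  D: 553.9 − 1(88.07) = 465.8
  B: 712.9 − 1(88.07) = 624.8
  C: 0 + 2(88.07) = 176.1
  A: 223.8 (inert)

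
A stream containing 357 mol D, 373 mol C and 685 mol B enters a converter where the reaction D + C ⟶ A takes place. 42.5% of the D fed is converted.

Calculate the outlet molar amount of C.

221 mol

D reacted = 0.425 × 357 = 151.7 mol; ν_D = −1, so ξ = 151.7/1 = 151.7 mol.
Outlet amounts (n = n₀ + ν ξ):
  D: 357 − 1(151.7) = 205.3
  C: 373 − 1(151.7) = 221.3
  A: 0 + 1(151.7) = 151.7
  B: 685 (inert)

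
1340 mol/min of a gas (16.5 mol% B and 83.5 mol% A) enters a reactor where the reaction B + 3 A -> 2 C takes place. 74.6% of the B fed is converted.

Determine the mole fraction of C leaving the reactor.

B reacted = 0.746 × 221.1 = 164.9 mol/min; ν_B = −1, so ξ = 164.9/1 = 164.9 mol/min.
Outlet amounts (n = n₀ + ν ξ):
  B: 221.1 − 1(164.9) = 56.16
  A: 1119 − 3(164.9) = 624.1
  C: 0 + 2(164.9) = 329.9
Total out = 1010 mol/min; y_C = 329.9 / 1010 = 0.3266.

0.327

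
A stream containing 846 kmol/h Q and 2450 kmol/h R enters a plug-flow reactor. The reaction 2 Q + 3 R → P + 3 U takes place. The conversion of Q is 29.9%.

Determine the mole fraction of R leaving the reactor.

0.653

Q reacted = 0.299 × 846 = 253 kmol/h; ν_Q = −2, so ξ = 253/2 = 126.5 kmol/h.
Outlet amounts (n = n₀ + ν ξ):
  Q: 846 − 2(126.5) = 593
  R: 2450 − 3(126.5) = 2071
  P: 0 + 1(126.5) = 126.5
  U: 0 + 3(126.5) = 379.4
Total out = 3170 kmol/h; y_R = 2071 / 3170 = 0.6533.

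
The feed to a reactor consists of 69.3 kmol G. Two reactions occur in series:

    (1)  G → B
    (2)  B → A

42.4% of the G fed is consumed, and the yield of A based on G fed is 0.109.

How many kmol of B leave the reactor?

Conversion of G: G consumed = 1ξ₁ = 0.424 × 69.3 → ξ₁ = 29.38 kmol.
Yield of A: 1ξ₂ / 69.3 = 0.109 → ξ₂ = 7.554 kmol.
Outlet amounts (n = n₀ + Σ ν·ξ):
  G: 69.3 − 1(29.38) = 39.92
  B: 0 + 1(29.38) − 1(7.554) = 21.83
  A: 0 + 1(7.554) = 7.554

21.8 kmol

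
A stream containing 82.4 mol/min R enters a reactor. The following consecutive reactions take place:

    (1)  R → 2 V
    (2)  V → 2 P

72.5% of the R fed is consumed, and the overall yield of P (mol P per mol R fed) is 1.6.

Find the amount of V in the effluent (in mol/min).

53.6 mol/min

Conversion of R: R consumed = 1ξ₁ = 0.725 × 82.4 → ξ₁ = 59.74 mol/min.
Yield of P: 2ξ₂ / 82.4 = 1.6 → ξ₂ = 65.92 mol/min.
Outlet amounts (n = n₀ + Σ ν·ξ):
  R: 82.4 − 1(59.74) = 22.66
  V: 0 + 2(59.74) − 1(65.92) = 53.56
  P: 0 + 2(65.92) = 131.8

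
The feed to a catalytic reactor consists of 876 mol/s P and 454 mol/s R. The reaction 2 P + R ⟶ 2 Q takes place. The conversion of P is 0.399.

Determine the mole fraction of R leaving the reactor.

0.242

P reacted = 0.399 × 876 = 349.5 mol/s; ν_P = −2, so ξ = 349.5/2 = 174.8 mol/s.
Outlet amounts (n = n₀ + ν ξ):
  P: 876 − 2(174.8) = 526.5
  R: 454 − 1(174.8) = 279.2
  Q: 0 + 2(174.8) = 349.5
Total out = 1155 mol/s; y_R = 279.2 / 1155 = 0.2417.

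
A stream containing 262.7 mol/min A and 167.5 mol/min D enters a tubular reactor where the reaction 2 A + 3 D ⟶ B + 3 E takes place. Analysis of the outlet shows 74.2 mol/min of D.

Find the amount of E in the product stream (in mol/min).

93.3 mol/min

For D: n = n₀ − 3ξ → 74.2 = 167.5 − 3ξ, giving ξ = 31.1 mol/min.
Outlet amounts (n = n₀ + ν ξ):
  A: 262.7 − 2(31.1) = 200.5
  D: 167.5 − 3(31.1) = 74.2
  B: 0 + 1(31.1) = 31.1
  E: 0 + 3(31.1) = 93.3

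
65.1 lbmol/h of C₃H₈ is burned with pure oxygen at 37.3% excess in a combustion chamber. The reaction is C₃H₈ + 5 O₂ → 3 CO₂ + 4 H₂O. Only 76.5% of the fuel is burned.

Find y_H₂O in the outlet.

Stoichiometric O₂ = 5 × 65.1 = 325.5 lbmol/h; O₂ fed = 325.5 × 1.373 = 446.9 lbmol/h.
Fuel reacted = 0.765 × 65.1 → ξ = 49.8 lbmol/h.
Outlet (n = n₀ + ν ξ):
  C₃H₈: 65.1 − 1(49.8) = 15.3
  O₂: 446.9 − 5(49.8) = 197.9
  CO₂: 0 + 3(49.8) = 149.4
  H₂O: 0 + 4(49.8) = 199.2
Total out = 561.8 lbmol/h; y_H₂O = 199.2 / 561.8 = 0.3546.

0.355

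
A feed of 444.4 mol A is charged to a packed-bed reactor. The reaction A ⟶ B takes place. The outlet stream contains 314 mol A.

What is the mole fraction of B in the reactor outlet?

For A: n = n₀ − 1ξ → 314 = 444.4 − 1ξ, giving ξ = 130.4 mol.
Outlet amounts (n = n₀ + ν ξ):
  A: 444.4 − 1(130.4) = 314
  B: 0 + 1(130.4) = 130.4
Total out = 444.4 mol; y_B = 130.4 / 444.4 = 0.2934.

0.293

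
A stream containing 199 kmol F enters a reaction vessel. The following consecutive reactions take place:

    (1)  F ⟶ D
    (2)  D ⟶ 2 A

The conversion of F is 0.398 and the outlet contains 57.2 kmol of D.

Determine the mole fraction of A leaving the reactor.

Conversion of F: F consumed = 1ξ₁ = 0.398 × 199 → ξ₁ = 79.2 kmol.
D balance: n_D = 0 + 1ξ₁ − 1ξ₂ = 57.2 → ξ₂ = (1·79.2 − 57.2)/1 = 22 kmol.
Outlet amounts (n = n₀ + Σ ν·ξ):
  F: 199 − 1(79.2) = 119.8
  D: 0 + 1(79.2) − 1(22) = 57.2
  A: 0 + 2(22) = 44
Total out = 221 kmol; y_A = 44 / 221 = 0.1991.

0.199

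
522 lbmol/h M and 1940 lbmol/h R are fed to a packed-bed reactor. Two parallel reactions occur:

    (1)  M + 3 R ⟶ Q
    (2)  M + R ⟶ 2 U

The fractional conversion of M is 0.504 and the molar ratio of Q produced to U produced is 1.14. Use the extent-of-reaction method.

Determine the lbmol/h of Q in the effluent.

183 lbmol/h

Conversion of M: M consumed = 0.504 × 522 = 263.1 lbmol/h = 1ξ₁ + 1ξ₂.
Selectivity: 1ξ₁ / (2ξ₂) = 1.14 → ξ₁ = 2.28 ξ₂.
Substitute: (1·2.28 + 1) ξ₂ = 263.1 → ξ₂ = 80.21 lbmol/h, ξ₁ = 182.9 lbmol/h.
Outlet amounts (n = n₀ + Σ ν·ξ):
  M: 522 − 1(182.9) − 1(80.21) = 258.9
  R: 1940 − 3(182.9) − 1(80.21) = 1311
  Q: 0 + 1(182.9) = 182.9
  U: 0 + 2(80.21) = 160.4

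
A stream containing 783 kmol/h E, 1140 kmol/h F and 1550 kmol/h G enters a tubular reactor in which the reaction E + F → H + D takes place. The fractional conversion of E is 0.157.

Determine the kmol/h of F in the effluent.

E reacted = 0.157 × 783 = 122.9 kmol/h; ν_E = −1, so ξ = 122.9/1 = 122.9 kmol/h.
Outlet amounts (n = n₀ + ν ξ):
  E: 783 − 1(122.9) = 660.1
  F: 1140 − 1(122.9) = 1017
  H: 0 + 1(122.9) = 122.9
  D: 0 + 1(122.9) = 122.9
  G: 1550 (inert)

1020 kmol/h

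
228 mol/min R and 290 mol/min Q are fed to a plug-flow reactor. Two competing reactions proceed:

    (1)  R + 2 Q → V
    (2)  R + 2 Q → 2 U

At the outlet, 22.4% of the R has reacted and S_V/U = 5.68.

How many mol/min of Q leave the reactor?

Conversion of R: R consumed = 0.224 × 228 = 51.07 mol/min = 1ξ₁ + 1ξ₂.
Selectivity: 1ξ₁ / (2ξ₂) = 5.68 → ξ₁ = 11.36 ξ₂.
Substitute: (1·11.36 + 1) ξ₂ = 51.07 → ξ₂ = 4.132 mol/min, ξ₁ = 46.94 mol/min.
Outlet amounts (n = n₀ + Σ ν·ξ):
  R: 228 − 1(46.94) − 1(4.132) = 176.9
  Q: 290 − 2(46.94) − 2(4.132) = 187.9
  V: 0 + 1(46.94) = 46.94
  U: 0 + 2(4.132) = 8.264

188 mol/min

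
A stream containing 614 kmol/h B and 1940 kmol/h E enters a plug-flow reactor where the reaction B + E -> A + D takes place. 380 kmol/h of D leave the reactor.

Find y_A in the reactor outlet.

For D: n = n₀ + 1ξ → 380 = 0 + 1ξ, giving ξ = 380 kmol/h.
Outlet amounts (n = n₀ + ν ξ):
  B: 614 − 1(380) = 234
  E: 1940 − 1(380) = 1560
  A: 0 + 1(380) = 380
  D: 0 + 1(380) = 380
Total out = 2554 kmol/h; y_A = 380 / 2554 = 0.1488.

0.149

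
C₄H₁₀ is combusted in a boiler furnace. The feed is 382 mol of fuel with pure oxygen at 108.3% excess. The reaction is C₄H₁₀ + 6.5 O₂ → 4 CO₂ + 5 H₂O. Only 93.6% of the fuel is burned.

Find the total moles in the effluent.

6090 mol

Stoichiometric O₂ = 6.5 × 382 = 2483 mol; O₂ fed = 2483 × 2.083 = 5172 mol.
Fuel reacted = 0.936 × 382 → ξ = 357.6 mol.
Outlet (n = n₀ + ν ξ):
  C₄H₁₀: 382 − 1(357.6) = 24.45
  O₂: 5172 − 6.5(357.6) = 2848
  CO₂: 0 + 4(357.6) = 1430
  H₂O: 0 + 5(357.6) = 1788
Total out = 24.45 + 2848 + 1430 + 1788 = 6090 mol.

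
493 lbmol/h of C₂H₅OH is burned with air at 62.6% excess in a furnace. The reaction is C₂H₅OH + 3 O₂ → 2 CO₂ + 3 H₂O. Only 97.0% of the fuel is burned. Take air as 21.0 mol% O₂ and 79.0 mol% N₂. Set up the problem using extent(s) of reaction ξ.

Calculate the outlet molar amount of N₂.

9050 lbmol/h

Stoichiometric O₂ = 3 × 493 = 1479 lbmol/h; O₂ fed = 1479 × 1.626 = 2405 lbmol/h.
N₂ fed = 2405 × 79/21 = 9047 lbmol/h.
Fuel reacted = 0.97 × 493 → ξ = 478.2 lbmol/h.
Outlet (n = n₀ + ν ξ):
  C₂H₅OH: 493 − 1(478.2) = 14.79
  O₂: 2405 − 3(478.2) = 970.2
  N₂: 9047 (inert)
  CO₂: 0 + 2(478.2) = 956.4
  H₂O: 0 + 3(478.2) = 1435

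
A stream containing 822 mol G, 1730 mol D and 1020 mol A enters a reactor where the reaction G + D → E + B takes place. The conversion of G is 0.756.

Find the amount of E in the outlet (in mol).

G reacted = 0.756 × 822 = 621.4 mol; ν_G = −1, so ξ = 621.4/1 = 621.4 mol.
Outlet amounts (n = n₀ + ν ξ):
  G: 822 − 1(621.4) = 200.6
  D: 1730 − 1(621.4) = 1109
  E: 0 + 1(621.4) = 621.4
  B: 0 + 1(621.4) = 621.4
  A: 1020 (inert)

621 mol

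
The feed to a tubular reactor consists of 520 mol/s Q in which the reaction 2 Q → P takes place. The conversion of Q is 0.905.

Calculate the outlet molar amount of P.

Q reacted = 0.905 × 520 = 470.6 mol/s; ν_Q = −2, so ξ = 470.6/2 = 235.3 mol/s.
Outlet amounts (n = n₀ + ν ξ):
  Q: 520 − 2(235.3) = 49.4
  P: 0 + 1(235.3) = 235.3

235 mol/s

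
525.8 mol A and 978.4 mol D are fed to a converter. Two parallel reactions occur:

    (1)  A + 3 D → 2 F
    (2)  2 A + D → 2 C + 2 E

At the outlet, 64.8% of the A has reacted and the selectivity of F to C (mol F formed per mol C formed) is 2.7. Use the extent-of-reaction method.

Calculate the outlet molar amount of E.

145 mol

Conversion of A: A consumed = 0.648 × 525.8 = 340.7 mol = 1ξ₁ + 2ξ₂.
Selectivity: 2ξ₁ / (2ξ₂) = 2.7 → ξ₁ = 2.7 ξ₂.
Substitute: (1·2.7 + 2) ξ₂ = 340.7 → ξ₂ = 72.49 mol, ξ₁ = 195.7 mol.
Outlet amounts (n = n₀ + Σ ν·ξ):
  A: 525.8 − 1(195.7) − 2(72.49) = 185.1
  D: 978.4 − 3(195.7) − 1(72.49) = 318.7
  F: 0 + 2(195.7) = 391.5
  C: 0 + 2(72.49) = 145
  E: 0 + 2(72.49) = 145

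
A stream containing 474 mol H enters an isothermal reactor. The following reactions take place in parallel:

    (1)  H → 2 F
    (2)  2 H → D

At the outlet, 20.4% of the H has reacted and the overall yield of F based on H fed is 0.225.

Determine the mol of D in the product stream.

Yield of F: 2ξ₁ / 474 = 0.225 → ξ₁ = 53.33 mol.
Conversion of H: 1ξ₁ + 2ξ₂ = 0.204 × 474 = 96.7 → ξ₂ = 21.69 mol.
Outlet amounts (n = n₀ + Σ ν·ξ):
  H: 474 − 1(53.33) − 2(21.69) = 377.3
  F: 0 + 2(53.33) = 106.7
  D: 0 + 1(21.69) = 21.69

21.7 mol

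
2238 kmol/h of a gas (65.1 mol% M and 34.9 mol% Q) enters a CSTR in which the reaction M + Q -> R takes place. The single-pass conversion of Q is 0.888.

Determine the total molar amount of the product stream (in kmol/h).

Q reacted = 0.888 × 781.1 = 693.6 kmol/h; ν_Q = −1, so ξ = 693.6/1 = 693.6 kmol/h.
Outlet amounts (n = n₀ + ν ξ):
  M: 1457 − 1(693.6) = 763.4
  Q: 781.1 − 1(693.6) = 87.48
  R: 0 + 1(693.6) = 693.6
Total out = 763.4 + 87.48 + 693.6 = 1544 kmol/h.

1540 kmol/h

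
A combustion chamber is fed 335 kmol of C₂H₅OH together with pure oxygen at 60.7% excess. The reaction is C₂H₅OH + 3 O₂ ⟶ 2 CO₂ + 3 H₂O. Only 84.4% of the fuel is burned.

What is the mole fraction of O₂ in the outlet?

0.343

Stoichiometric O₂ = 3 × 335 = 1005 kmol; O₂ fed = 1005 × 1.607 = 1615 kmol.
Fuel reacted = 0.844 × 335 → ξ = 282.7 kmol.
Outlet (n = n₀ + ν ξ):
  C₂H₅OH: 335 − 1(282.7) = 52.26
  O₂: 1615 − 3(282.7) = 766.8
  CO₂: 0 + 2(282.7) = 565.5
  H₂O: 0 + 3(282.7) = 848.2
Total out = 2233 kmol; y_O₂ = 766.8 / 2233 = 0.3434.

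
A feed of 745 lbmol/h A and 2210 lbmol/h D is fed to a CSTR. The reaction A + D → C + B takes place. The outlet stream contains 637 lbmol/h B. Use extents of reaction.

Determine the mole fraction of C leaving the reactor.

For B: n = n₀ + 1ξ → 637 = 0 + 1ξ, giving ξ = 637 lbmol/h.
Outlet amounts (n = n₀ + ν ξ):
  A: 745 − 1(637) = 108
  D: 2210 − 1(637) = 1573
  C: 0 + 1(637) = 637
  B: 0 + 1(637) = 637
Total out = 2955 lbmol/h; y_C = 637 / 2955 = 0.2156.

0.216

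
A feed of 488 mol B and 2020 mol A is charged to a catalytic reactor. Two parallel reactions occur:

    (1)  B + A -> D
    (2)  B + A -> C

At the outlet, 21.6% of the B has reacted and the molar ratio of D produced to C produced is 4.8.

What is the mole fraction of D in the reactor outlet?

0.0363

Conversion of B: B consumed = 0.216 × 488 = 105.4 mol = 1ξ₁ + 1ξ₂.
Selectivity: 1ξ₁ / (1ξ₂) = 4.8 → ξ₁ = 4.8 ξ₂.
Substitute: (1·4.8 + 1) ξ₂ = 105.4 → ξ₂ = 18.17 mol, ξ₁ = 87.23 mol.
Outlet amounts (n = n₀ + Σ ν·ξ):
  B: 488 − 1(87.23) − 1(18.17) = 382.6
  A: 2020 − 1(87.23) − 1(18.17) = 1915
  D: 0 + 1(87.23) = 87.23
  C: 0 + 1(18.17) = 18.17
Total out = 2403 mol; y_D = 87.23 / 2403 = 0.03631.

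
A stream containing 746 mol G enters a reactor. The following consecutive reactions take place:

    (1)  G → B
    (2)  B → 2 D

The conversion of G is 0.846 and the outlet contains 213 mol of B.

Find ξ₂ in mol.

Conversion of G: G consumed = 1ξ₁ = 0.846 × 746 → ξ₁ = 631.1 mol.
B balance: n_B = 0 + 1ξ₁ − 1ξ₂ = 213 → ξ₂ = (1·631.1 − 213)/1 = 418.1 mol.
Outlet amounts (n = n₀ + Σ ν·ξ):
  G: 746 − 1(631.1) = 114.9
  B: 0 + 1(631.1) − 1(418.1) = 213
  D: 0 + 2(418.1) = 836.2

ξ₂ = 418 mol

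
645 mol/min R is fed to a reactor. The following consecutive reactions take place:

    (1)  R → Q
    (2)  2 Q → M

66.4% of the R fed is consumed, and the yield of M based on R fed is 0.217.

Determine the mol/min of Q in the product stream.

Conversion of R: R consumed = 1ξ₁ = 0.664 × 645 → ξ₁ = 428.3 mol/min.
Yield of M: 1ξ₂ / 645 = 0.217 → ξ₂ = 140 mol/min.
Outlet amounts (n = n₀ + Σ ν·ξ):
  R: 645 − 1(428.3) = 216.7
  Q: 0 + 1(428.3) − 2(140) = 148.4
  M: 0 + 1(140) = 140

148 mol/min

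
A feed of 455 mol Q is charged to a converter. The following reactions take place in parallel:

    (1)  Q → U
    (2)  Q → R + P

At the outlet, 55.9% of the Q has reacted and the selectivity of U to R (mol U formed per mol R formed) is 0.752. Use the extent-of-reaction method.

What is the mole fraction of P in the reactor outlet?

0.242

Conversion of Q: Q consumed = 0.559 × 455 = 254.3 mol = 1ξ₁ + 1ξ₂.
Selectivity: 1ξ₁ / (1ξ₂) = 0.752 → ξ₁ = 0.752 ξ₂.
Substitute: (1·0.752 + 1) ξ₂ = 254.3 → ξ₂ = 145.2 mol, ξ₁ = 109.2 mol.
Outlet amounts (n = n₀ + Σ ν·ξ):
  Q: 455 − 1(109.2) − 1(145.2) = 200.7
  U: 0 + 1(109.2) = 109.2
  R: 0 + 1(145.2) = 145.2
  P: 0 + 1(145.2) = 145.2
Total out = 600.2 mol; y_P = 145.2 / 600.2 = 0.2419.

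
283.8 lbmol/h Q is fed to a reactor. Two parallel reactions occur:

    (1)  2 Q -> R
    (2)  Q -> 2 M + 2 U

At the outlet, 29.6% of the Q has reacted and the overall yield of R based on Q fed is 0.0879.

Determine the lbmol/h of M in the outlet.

68.2 lbmol/h

Yield of R: 1ξ₁ / 283.8 = 0.0879 → ξ₁ = 24.95 lbmol/h.
Conversion of Q: 2ξ₁ + 1ξ₂ = 0.296 × 283.8 = 84 → ξ₂ = 34.11 lbmol/h.
Outlet amounts (n = n₀ + Σ ν·ξ):
  Q: 283.8 − 2(24.95) − 1(34.11) = 199.8
  R: 0 + 1(24.95) = 24.95
  M: 0 + 2(34.11) = 68.23
  U: 0 + 2(34.11) = 68.23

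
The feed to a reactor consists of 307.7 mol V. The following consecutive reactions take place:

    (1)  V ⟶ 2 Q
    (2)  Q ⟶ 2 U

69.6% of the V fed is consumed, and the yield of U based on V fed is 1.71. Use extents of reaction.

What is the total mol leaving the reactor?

785 mol

Conversion of V: V consumed = 1ξ₁ = 0.696 × 307.7 → ξ₁ = 214.2 mol.
Yield of U: 2ξ₂ / 307.7 = 1.71 → ξ₂ = 263.1 mol.
Outlet amounts (n = n₀ + Σ ν·ξ):
  V: 307.7 − 1(214.2) = 93.54
  Q: 0 + 2(214.2) − 1(263.1) = 165.2
  U: 0 + 2(263.1) = 526.2
Total out = 93.54 + 165.2 + 526.2 = 784.9 mol.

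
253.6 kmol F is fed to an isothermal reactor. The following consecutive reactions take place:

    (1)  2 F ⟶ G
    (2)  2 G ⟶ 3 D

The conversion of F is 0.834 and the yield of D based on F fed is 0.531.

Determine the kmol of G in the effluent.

Conversion of F: F consumed = 2ξ₁ = 0.834 × 253.6 → ξ₁ = 105.8 kmol.
Yield of D: 3ξ₂ / 253.6 = 0.531 → ξ₂ = 44.89 kmol.
Outlet amounts (n = n₀ + Σ ν·ξ):
  F: 253.6 − 2(105.8) = 42.1
  G: 0 + 1(105.8) − 2(44.89) = 15.98
  D: 0 + 3(44.89) = 134.7

16 kmol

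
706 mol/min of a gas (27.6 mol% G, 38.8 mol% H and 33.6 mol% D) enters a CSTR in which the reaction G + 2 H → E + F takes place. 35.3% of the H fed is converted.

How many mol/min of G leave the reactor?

H reacted = 0.353 × 273.9 = 96.7 mol/min; ν_H = −2, so ξ = 96.7/2 = 48.35 mol/min.
Outlet amounts (n = n₀ + ν ξ):
  G: 194.9 − 1(48.35) = 146.5
  H: 273.9 − 2(48.35) = 177.2
  E: 0 + 1(48.35) = 48.35
  F: 0 + 1(48.35) = 48.35
  D: 237.2 (inert)

147 mol/min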